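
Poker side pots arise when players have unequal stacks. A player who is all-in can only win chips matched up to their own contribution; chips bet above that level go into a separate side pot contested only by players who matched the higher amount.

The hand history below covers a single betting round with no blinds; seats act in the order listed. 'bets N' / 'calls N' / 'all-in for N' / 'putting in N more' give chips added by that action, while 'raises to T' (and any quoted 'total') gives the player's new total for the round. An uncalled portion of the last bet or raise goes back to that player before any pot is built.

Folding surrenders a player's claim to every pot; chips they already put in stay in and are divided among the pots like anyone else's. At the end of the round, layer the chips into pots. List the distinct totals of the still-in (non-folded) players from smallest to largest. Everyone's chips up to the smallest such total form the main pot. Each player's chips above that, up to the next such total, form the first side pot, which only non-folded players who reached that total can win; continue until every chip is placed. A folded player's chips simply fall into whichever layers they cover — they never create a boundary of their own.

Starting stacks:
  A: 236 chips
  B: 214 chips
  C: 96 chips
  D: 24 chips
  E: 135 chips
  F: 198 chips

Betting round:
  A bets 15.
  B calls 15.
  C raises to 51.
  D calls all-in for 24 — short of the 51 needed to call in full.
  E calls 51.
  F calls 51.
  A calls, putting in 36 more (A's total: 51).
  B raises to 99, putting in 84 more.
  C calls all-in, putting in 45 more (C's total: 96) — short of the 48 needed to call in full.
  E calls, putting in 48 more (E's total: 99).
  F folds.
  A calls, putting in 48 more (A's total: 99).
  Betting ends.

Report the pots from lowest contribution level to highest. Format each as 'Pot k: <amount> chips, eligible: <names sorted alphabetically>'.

Contributions: A=99, B=99, C=96, D=24, E=99, F=51
Folded: F
Pot levels (distinct totals of non-folded players): 24, 96, 99
Layer 1-24: 24 each from A, B, C, D, E, F = 24*6 = 144 chips; eligible A, B, C, D, E
Layer 25-96: A 72 + B 72 + C 72 + E 72 + F 27 = 315 chips; eligible A, B, C, E
Layer 97-99: 3 each from A, B, E = 3*3 = 9 chips; eligible A, B, E

Pot 1: 144 chips, eligible: A, B, C, D, E
Pot 2: 315 chips, eligible: A, B, C, E
Pot 3: 9 chips, eligible: A, B, E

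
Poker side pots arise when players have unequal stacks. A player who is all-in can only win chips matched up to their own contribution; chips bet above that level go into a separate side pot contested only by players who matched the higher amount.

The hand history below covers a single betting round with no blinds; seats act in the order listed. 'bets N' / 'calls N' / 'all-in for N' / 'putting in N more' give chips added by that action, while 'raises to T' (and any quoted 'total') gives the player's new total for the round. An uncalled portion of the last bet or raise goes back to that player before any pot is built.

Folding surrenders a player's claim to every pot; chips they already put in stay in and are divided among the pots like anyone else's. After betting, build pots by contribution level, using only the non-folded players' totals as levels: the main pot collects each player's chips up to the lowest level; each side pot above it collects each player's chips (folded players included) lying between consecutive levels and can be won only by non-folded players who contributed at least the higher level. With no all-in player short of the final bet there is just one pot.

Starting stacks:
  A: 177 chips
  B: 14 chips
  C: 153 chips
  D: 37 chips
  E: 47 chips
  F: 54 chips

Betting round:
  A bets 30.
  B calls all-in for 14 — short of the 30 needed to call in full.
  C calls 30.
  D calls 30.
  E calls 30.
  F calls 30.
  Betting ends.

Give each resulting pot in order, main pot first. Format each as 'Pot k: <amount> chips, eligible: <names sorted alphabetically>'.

Contributions: A=30, B=14, C=30, D=30, E=30, F=30
Pot levels (distinct totals of non-folded players): 14, 30
Layer 1-14: 14 each from A, B, C, D, E, F = 14*6 = 84 chips; eligible A, B, C, D, E, F
Layer 15-30: 16 each from A, C, D, E, F = 16*5 = 80 chips; eligible A, C, D, E, F

Pot 1: 84 chips, eligible: A, B, C, D, E, F
Pot 2: 80 chips, eligible: A, C, D, E, F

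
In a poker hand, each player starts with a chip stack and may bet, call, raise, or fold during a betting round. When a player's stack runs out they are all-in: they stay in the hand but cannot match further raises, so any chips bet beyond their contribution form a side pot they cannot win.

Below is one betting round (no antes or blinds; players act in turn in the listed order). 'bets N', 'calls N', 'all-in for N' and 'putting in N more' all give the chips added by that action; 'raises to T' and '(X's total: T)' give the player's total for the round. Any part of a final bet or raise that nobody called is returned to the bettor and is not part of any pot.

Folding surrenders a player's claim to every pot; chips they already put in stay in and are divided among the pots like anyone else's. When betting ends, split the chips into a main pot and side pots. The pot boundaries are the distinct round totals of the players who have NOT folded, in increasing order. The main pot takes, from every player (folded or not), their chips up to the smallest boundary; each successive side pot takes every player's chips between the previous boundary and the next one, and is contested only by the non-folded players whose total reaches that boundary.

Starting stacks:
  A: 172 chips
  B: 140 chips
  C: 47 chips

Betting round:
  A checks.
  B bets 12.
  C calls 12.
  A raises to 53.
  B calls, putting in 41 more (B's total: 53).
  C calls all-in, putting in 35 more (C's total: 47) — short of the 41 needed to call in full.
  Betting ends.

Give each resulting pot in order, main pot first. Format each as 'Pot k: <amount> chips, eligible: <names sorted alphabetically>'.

Pot 1: 141 chips, eligible: A, B, C
Pot 2: 12 chips, eligible: A, B

Derivation:
Contributions: A=53, B=53, C=47
Pot levels (distinct totals of non-folded players): 47, 53
Layer 1-47: 47 each from A, B, C = 47*3 = 141 chips; eligible A, B, C
Layer 48-53: 6 each from A, B = 6*2 = 12 chips; eligible A, B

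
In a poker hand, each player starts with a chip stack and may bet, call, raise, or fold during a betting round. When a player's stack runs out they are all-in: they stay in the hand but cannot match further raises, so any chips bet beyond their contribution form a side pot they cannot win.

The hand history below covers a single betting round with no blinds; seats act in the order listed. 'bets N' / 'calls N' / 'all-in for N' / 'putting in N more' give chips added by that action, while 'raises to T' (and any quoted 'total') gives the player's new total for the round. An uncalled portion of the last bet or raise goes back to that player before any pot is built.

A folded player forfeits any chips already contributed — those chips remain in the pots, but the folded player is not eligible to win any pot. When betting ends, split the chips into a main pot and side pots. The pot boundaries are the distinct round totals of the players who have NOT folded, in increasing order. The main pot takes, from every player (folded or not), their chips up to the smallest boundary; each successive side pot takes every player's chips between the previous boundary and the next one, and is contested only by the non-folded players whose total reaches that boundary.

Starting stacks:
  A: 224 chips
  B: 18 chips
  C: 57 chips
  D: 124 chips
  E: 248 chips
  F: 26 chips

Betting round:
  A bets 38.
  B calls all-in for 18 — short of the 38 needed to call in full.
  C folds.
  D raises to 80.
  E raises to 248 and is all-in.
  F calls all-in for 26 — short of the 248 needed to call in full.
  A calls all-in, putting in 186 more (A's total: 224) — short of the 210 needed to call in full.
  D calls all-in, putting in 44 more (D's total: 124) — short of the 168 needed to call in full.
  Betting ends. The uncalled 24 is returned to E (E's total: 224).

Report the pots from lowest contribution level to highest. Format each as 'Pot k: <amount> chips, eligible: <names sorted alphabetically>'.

Contributions (after 24 returned to E): A=224, B=18, D=124, E=224, F=26
Folded: C
Pot levels (distinct totals of non-folded players): 18, 26, 124, 224
Layer 1-18: 18 each from A, B, D, E, F = 18*5 = 90 chips; eligible A, B, D, E, F
Layer 19-26: 8 each from A, D, E, F = 8*4 = 32 chips; eligible A, D, E, F
Layer 27-124: 98 each from A, D, E = 98*3 = 294 chips; eligible A, D, E
Layer 125-224: 100 each from A, E = 100*2 = 200 chips; eligible A, E

Pot 1: 90 chips, eligible: A, B, D, E, F
Pot 2: 32 chips, eligible: A, D, E, F
Pot 3: 294 chips, eligible: A, D, E
Pot 4: 200 chips, eligible: A, E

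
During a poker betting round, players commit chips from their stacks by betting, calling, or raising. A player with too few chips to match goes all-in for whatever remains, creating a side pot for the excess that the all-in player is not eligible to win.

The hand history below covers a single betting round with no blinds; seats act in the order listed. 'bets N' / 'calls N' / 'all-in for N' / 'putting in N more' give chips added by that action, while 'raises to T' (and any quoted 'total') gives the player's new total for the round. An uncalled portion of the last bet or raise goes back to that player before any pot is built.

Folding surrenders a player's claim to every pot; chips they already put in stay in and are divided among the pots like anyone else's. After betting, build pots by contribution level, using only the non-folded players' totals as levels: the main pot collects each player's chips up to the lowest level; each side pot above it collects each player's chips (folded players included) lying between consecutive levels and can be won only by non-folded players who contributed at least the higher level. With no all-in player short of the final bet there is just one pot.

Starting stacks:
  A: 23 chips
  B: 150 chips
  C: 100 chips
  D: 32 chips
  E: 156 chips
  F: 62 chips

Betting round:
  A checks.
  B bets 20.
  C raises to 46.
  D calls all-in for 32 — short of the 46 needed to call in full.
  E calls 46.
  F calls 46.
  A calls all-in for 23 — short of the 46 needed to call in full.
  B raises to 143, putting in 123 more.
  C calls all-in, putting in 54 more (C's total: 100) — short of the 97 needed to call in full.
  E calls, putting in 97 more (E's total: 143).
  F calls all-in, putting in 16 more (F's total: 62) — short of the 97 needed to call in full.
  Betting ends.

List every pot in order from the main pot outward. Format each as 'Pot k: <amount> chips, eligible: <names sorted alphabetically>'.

Pot 1: 138 chips, eligible: A, B, C, D, E, F
Pot 2: 45 chips, eligible: B, C, D, E, F
Pot 3: 120 chips, eligible: B, C, E, F
Pot 4: 114 chips, eligible: B, C, E
Pot 5: 86 chips, eligible: B, E

Derivation:
Contributions: A=23, B=143, C=100, D=32, E=143, F=62
Pot levels (distinct totals of non-folded players): 23, 32, 62, 100, 143
Layer 1-23: 23 each from A, B, C, D, E, F = 23*6 = 138 chips; eligible A, B, C, D, E, F
Layer 24-32: 9 each from B, C, D, E, F = 9*5 = 45 chips; eligible B, C, D, E, F
Layer 33-62: 30 each from B, C, E, F = 30*4 = 120 chips; eligible B, C, E, F
Layer 63-100: 38 each from B, C, E = 38*3 = 114 chips; eligible B, C, E
Layer 101-143: 43 each from B, E = 43*2 = 86 chips; eligible B, E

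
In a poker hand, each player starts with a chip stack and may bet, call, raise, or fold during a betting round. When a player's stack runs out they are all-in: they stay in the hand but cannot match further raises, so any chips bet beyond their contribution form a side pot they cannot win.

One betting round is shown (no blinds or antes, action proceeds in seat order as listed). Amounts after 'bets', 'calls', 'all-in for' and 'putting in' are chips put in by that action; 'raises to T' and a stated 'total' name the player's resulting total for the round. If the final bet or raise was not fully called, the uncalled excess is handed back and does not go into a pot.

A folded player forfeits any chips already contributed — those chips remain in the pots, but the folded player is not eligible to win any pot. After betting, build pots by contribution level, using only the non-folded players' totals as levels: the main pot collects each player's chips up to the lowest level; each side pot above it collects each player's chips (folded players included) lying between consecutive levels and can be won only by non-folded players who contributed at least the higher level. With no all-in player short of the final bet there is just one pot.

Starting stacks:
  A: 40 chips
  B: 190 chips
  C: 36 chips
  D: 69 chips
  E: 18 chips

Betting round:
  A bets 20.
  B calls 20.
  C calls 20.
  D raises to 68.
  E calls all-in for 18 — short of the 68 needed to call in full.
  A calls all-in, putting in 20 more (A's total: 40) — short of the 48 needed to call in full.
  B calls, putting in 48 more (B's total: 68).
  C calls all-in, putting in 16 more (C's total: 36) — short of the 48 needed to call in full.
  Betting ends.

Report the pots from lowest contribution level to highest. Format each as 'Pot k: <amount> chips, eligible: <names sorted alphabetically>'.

Contributions: A=40, B=68, C=36, D=68, E=18
Pot levels (distinct totals of non-folded players): 18, 36, 40, 68
Layer 1-18: 18 each from A, B, C, D, E = 18*5 = 90 chips; eligible A, B, C, D, E
Layer 19-36: 18 each from A, B, C, D = 18*4 = 72 chips; eligible A, B, C, D
Layer 37-40: 4 each from A, B, D = 4*3 = 12 chips; eligible A, B, D
Layer 41-68: 28 each from B, D = 28*2 = 56 chips; eligible B, D

Pot 1: 90 chips, eligible: A, B, C, D, E
Pot 2: 72 chips, eligible: A, B, C, D
Pot 3: 12 chips, eligible: A, B, D
Pot 4: 56 chips, eligible: B, D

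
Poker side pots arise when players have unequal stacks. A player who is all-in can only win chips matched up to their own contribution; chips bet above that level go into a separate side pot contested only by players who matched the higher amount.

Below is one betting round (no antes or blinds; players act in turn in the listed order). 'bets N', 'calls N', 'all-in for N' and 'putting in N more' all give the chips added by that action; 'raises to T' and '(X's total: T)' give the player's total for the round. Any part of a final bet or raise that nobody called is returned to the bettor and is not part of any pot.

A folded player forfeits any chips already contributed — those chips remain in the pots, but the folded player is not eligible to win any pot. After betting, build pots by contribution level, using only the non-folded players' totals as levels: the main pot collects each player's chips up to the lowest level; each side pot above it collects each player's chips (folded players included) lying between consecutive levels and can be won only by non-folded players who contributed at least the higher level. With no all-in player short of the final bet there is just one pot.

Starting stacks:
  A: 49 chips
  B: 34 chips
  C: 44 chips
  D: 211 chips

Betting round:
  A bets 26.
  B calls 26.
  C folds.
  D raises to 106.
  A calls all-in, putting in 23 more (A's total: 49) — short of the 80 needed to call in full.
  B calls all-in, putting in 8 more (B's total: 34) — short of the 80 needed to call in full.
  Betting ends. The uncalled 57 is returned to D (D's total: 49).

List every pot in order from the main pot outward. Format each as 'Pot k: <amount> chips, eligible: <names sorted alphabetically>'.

Contributions (after 57 returned to D): A=49, B=34, D=49
Folded: C
Pot levels (distinct totals of non-folded players): 34, 49
Layer 1-34: 34 each from A, B, D = 34*3 = 102 chips; eligible A, B, D
Layer 35-49: 15 each from A, D = 15*2 = 30 chips; eligible A, D

Pot 1: 102 chips, eligible: A, B, D
Pot 2: 30 chips, eligible: A, D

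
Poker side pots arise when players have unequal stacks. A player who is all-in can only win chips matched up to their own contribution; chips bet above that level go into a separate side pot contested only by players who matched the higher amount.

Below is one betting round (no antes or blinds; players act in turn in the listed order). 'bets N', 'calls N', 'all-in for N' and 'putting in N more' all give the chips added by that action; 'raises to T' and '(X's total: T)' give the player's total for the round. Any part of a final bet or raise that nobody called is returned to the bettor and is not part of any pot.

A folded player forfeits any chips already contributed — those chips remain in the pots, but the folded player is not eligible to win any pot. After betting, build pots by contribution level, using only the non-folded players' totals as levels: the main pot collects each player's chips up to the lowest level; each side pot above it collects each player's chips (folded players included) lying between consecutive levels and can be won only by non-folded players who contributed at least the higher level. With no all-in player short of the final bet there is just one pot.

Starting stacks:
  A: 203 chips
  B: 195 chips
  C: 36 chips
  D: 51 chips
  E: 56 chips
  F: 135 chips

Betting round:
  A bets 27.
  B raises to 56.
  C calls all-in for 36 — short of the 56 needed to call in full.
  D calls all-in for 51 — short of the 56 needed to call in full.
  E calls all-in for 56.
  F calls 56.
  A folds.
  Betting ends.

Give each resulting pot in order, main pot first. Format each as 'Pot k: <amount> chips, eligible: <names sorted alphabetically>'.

Contributions: A=27, B=56, C=36, D=51, E=56, F=56
Folded: A
Pot levels (distinct totals of non-folded players): 36, 51, 56
Layer 1-36: A 27 + B 36 + C 36 + D 36 + E 36 + F 36 = 207 chips; eligible B, C, D, E, F
Layer 37-51: 15 each from B, D, E, F = 15*4 = 60 chips; eligible B, D, E, F
Layer 52-56: 5 each from B, E, F = 5*3 = 15 chips; eligible B, E, F

Pot 1: 207 chips, eligible: B, C, D, E, F
Pot 2: 60 chips, eligible: B, D, E, F
Pot 3: 15 chips, eligible: B, E, F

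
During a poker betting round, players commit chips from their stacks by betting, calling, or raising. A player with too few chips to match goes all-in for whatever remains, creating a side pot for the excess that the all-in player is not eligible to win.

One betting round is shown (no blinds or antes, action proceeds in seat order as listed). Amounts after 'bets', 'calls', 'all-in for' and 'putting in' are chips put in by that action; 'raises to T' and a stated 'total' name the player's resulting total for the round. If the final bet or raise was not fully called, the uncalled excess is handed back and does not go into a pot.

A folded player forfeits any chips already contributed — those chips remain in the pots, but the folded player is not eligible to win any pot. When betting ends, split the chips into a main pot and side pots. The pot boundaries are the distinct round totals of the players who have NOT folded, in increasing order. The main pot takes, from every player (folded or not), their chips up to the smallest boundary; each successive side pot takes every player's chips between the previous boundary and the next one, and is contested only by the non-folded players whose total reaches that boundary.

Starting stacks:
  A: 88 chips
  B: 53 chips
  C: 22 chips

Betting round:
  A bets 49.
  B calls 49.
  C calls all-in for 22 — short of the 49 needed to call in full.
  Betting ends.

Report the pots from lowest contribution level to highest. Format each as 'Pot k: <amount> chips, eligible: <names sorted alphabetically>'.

Contributions: A=49, B=49, C=22
Pot levels (distinct totals of non-folded players): 22, 49
Layer 1-22: 22 each from A, B, C = 22*3 = 66 chips; eligible A, B, C
Layer 23-49: 27 each from A, B = 27*2 = 54 chips; eligible A, B

Pot 1: 66 chips, eligible: A, B, C
Pot 2: 54 chips, eligible: A, B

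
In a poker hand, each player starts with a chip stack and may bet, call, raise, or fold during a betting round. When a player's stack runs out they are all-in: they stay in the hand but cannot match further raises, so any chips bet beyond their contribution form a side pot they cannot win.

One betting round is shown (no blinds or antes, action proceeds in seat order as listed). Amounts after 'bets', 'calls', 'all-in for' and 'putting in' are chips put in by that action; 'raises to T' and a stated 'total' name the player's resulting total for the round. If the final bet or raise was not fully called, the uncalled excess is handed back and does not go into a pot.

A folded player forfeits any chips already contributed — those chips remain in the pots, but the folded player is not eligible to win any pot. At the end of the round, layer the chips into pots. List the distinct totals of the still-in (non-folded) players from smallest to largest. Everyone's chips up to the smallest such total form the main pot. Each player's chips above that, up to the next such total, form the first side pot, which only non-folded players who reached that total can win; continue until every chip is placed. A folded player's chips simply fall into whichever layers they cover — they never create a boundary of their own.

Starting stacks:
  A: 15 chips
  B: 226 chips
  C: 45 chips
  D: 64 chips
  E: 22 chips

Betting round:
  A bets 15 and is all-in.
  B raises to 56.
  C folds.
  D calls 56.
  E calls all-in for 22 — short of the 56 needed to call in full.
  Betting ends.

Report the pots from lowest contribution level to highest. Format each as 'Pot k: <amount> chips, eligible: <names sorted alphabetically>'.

Pot 1: 60 chips, eligible: A, B, D, E
Pot 2: 21 chips, eligible: B, D, E
Pot 3: 68 chips, eligible: B, D

Derivation:
Contributions: A=15, B=56, D=56, E=22
Folded: C
Pot levels (distinct totals of non-folded players): 15, 22, 56
Layer 1-15: 15 each from A, B, D, E = 15*4 = 60 chips; eligible A, B, D, E
Layer 16-22: 7 each from B, D, E = 7*3 = 21 chips; eligible B, D, E
Layer 23-56: 34 each from B, D = 34*2 = 68 chips; eligible B, D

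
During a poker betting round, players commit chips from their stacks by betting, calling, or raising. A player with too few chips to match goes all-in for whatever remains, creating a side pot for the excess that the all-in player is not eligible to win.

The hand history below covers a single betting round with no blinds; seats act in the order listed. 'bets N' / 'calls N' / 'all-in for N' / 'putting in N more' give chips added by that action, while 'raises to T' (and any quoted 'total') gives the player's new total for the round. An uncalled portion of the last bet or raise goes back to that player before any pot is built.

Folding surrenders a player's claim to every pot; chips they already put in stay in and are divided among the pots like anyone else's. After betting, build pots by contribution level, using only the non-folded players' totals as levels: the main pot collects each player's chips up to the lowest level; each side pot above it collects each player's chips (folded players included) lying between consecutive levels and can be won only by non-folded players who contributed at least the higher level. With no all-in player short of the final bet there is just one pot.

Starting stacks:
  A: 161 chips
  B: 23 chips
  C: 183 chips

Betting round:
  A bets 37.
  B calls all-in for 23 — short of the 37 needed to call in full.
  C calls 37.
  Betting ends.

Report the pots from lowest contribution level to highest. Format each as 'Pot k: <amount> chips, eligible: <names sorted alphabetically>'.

Pot 1: 69 chips, eligible: A, B, C
Pot 2: 28 chips, eligible: A, C

Derivation:
Contributions: A=37, B=23, C=37
Pot levels (distinct totals of non-folded players): 23, 37
Layer 1-23: 23 each from A, B, C = 23*3 = 69 chips; eligible A, B, C
Layer 24-37: 14 each from A, C = 14*2 = 28 chips; eligible A, C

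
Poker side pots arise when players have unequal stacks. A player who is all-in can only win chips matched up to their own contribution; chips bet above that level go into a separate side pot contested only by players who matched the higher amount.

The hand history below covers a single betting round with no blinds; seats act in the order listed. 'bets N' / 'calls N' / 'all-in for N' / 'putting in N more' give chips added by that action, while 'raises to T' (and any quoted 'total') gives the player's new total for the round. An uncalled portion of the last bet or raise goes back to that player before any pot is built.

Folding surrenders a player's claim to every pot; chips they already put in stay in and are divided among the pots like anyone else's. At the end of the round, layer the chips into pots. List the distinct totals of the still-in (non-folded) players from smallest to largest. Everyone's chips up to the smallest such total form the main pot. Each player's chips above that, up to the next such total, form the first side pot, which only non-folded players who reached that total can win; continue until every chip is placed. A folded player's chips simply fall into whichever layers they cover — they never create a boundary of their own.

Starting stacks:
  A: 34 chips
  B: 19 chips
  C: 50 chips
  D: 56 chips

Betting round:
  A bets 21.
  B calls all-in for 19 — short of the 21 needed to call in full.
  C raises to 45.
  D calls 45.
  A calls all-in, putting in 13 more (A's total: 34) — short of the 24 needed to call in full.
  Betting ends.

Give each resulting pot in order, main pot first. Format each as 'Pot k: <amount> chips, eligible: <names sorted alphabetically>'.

Pot 1: 76 chips, eligible: A, B, C, D
Pot 2: 45 chips, eligible: A, C, D
Pot 3: 22 chips, eligible: C, D

Derivation:
Contributions: A=34, B=19, C=45, D=45
Pot levels (distinct totals of non-folded players): 19, 34, 45
Layer 1-19: 19 each from A, B, C, D = 19*4 = 76 chips; eligible A, B, C, D
Layer 20-34: 15 each from A, C, D = 15*3 = 45 chips; eligible A, C, D
Layer 35-45: 11 each from C, D = 11*2 = 22 chips; eligible C, D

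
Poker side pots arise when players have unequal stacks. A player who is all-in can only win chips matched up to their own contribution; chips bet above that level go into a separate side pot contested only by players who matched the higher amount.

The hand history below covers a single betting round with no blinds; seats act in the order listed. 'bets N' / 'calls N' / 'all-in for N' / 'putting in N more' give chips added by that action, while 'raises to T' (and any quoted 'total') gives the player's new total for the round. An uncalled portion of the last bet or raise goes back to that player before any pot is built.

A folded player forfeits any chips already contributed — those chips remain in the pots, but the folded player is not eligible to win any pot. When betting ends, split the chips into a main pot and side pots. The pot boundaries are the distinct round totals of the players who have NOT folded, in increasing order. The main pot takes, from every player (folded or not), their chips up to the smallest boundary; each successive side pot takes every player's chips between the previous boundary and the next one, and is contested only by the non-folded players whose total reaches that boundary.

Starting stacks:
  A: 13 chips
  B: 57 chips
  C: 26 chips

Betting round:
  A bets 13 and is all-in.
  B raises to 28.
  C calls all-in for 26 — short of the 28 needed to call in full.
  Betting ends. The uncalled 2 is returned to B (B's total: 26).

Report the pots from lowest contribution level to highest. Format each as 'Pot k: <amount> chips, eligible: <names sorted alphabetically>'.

Pot 1: 39 chips, eligible: A, B, C
Pot 2: 26 chips, eligible: B, C

Derivation:
Contributions (after 2 returned to B): A=13, B=26, C=26
Pot levels (distinct totals of non-folded players): 13, 26
Layer 1-13: 13 each from A, B, C = 13*3 = 39 chips; eligible A, B, C
Layer 14-26: 13 each from B, C = 13*2 = 26 chips; eligible B, C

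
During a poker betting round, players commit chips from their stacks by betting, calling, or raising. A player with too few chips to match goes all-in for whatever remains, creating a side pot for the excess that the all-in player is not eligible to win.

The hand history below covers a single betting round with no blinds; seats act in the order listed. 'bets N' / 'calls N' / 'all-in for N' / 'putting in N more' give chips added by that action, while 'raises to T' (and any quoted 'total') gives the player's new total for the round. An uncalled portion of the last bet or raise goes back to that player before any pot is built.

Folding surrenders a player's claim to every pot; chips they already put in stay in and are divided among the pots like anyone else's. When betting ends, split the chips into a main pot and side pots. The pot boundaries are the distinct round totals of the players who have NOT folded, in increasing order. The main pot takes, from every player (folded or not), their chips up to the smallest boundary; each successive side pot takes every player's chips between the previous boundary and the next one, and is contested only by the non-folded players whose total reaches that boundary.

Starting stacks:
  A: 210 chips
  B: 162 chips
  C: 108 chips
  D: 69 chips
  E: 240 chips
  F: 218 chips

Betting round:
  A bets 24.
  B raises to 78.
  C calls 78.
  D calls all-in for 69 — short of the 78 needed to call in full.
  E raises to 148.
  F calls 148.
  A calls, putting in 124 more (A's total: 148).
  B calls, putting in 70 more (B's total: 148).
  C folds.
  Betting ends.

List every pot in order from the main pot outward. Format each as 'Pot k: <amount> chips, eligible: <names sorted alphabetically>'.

Pot 1: 414 chips, eligible: A, B, D, E, F
Pot 2: 325 chips, eligible: A, B, E, F

Derivation:
Contributions: A=148, B=148, C=78, D=69, E=148, F=148
Folded: C
Pot levels (distinct totals of non-folded players): 69, 148
Layer 1-69: 69 each from A, B, C, D, E, F = 69*6 = 414 chips; eligible A, B, D, E, F
Layer 70-148: A 79 + B 79 + C 9 + E 79 + F 79 = 325 chips; eligible A, B, E, F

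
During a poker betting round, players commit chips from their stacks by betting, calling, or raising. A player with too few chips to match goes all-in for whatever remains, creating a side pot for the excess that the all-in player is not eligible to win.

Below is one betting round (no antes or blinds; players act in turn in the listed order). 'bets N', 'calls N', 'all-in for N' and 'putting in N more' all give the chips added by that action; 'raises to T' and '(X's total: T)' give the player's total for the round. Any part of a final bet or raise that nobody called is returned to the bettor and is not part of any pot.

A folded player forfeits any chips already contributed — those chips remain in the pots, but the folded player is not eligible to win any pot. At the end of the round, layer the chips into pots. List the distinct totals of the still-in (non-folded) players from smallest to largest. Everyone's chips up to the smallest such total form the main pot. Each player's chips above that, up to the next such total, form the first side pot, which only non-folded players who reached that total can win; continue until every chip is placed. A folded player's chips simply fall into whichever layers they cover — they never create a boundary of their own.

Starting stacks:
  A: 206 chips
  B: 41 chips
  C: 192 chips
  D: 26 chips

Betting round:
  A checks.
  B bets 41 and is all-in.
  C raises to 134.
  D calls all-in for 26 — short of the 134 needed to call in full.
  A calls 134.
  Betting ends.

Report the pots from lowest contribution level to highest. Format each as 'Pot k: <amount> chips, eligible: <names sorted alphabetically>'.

Contributions: A=134, B=41, C=134, D=26
Pot levels (distinct totals of non-folded players): 26, 41, 134
Layer 1-26: 26 each from A, B, C, D = 26*4 = 104 chips; eligible A, B, C, D
Layer 27-41: 15 each from A, B, C = 15*3 = 45 chips; eligible A, B, C
Layer 42-134: 93 each from A, C = 93*2 = 186 chips; eligible A, C

Pot 1: 104 chips, eligible: A, B, C, D
Pot 2: 45 chips, eligible: A, B, C
Pot 3: 186 chips, eligible: A, C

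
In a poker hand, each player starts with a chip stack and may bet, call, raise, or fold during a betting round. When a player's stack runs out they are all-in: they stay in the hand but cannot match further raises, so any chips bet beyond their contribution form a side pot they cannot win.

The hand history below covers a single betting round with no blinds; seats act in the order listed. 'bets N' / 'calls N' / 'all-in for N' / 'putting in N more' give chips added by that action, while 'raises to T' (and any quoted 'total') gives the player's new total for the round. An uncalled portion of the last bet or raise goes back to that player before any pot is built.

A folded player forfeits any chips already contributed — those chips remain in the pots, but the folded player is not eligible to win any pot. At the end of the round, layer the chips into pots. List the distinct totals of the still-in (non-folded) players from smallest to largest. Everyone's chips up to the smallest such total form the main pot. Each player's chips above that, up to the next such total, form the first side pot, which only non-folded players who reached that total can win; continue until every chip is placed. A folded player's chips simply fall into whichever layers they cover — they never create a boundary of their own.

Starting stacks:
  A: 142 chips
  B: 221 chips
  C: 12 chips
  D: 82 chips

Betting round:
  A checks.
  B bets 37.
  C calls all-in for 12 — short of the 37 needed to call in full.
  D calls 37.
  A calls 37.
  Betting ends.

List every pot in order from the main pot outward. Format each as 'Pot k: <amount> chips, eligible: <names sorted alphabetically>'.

Contributions: A=37, B=37, C=12, D=37
Pot levels (distinct totals of non-folded players): 12, 37
Layer 1-12: 12 each from A, B, C, D = 12*4 = 48 chips; eligible A, B, C, D
Layer 13-37: 25 each from A, B, D = 25*3 = 75 chips; eligible A, B, D

Pot 1: 48 chips, eligible: A, B, C, D
Pot 2: 75 chips, eligible: A, B, D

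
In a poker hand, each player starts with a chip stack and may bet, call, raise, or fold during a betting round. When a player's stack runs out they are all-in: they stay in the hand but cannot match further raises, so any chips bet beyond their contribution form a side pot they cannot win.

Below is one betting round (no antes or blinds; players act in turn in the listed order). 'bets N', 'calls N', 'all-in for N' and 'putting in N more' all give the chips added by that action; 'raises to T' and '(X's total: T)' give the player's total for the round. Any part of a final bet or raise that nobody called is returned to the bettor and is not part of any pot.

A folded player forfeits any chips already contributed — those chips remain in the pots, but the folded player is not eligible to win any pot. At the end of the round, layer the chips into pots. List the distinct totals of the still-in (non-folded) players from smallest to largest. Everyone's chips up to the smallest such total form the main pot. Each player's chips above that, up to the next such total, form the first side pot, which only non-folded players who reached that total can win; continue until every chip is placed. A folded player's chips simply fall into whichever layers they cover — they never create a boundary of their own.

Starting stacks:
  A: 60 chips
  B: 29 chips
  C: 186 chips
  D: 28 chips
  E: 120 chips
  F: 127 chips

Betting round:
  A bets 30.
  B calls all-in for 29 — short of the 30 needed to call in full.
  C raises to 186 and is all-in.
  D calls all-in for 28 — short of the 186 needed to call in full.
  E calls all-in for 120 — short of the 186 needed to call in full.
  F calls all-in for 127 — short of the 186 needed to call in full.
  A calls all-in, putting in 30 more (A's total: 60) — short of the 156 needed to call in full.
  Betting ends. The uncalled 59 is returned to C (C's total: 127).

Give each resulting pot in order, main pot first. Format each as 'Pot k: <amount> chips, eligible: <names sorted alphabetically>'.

Contributions (after 59 returned to C): A=60, B=29, C=127, D=28, E=120, F=127
Pot levels (distinct totals of non-folded players): 28, 29, 60, 120, 127
Layer 1-28: 28 each from A, B, C, D, E, F = 28*6 = 168 chips; eligible A, B, C, D, E, F
Layer 29-29: 1 each from A, B, C, E, F = 1*5 = 5 chips; eligible A, B, C, E, F
Layer 30-60: 31 each from A, C, E, F = 31*4 = 124 chips; eligible A, C, E, F
Layer 61-120: 60 each from C, E, F = 60*3 = 180 chips; eligible C, E, F
Layer 121-127: 7 each from C, F = 7*2 = 14 chips; eligible C, F

Pot 1: 168 chips, eligible: A, B, C, D, E, F
Pot 2: 5 chips, eligible: A, B, C, E, F
Pot 3: 124 chips, eligible: A, C, E, F
Pot 4: 180 chips, eligible: C, E, F
Pot 5: 14 chips, eligible: C, F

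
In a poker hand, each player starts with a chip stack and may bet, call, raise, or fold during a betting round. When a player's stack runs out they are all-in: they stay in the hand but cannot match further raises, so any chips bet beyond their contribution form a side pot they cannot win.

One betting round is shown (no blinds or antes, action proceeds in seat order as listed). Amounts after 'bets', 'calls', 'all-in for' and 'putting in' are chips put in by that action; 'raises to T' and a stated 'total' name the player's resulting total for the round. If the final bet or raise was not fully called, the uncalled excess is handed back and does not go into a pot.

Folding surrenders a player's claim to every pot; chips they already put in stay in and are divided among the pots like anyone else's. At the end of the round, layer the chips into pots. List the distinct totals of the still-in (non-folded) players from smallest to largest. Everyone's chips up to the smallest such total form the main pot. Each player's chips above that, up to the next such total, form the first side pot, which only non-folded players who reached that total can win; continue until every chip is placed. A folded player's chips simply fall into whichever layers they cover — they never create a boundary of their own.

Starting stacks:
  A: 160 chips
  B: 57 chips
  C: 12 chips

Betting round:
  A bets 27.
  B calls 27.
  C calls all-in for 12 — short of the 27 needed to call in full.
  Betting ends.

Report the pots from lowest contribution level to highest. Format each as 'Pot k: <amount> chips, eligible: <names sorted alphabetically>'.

Contributions: A=27, B=27, C=12
Pot levels (distinct totals of non-folded players): 12, 27
Layer 1-12: 12 each from A, B, C = 12*3 = 36 chips; eligible A, B, C
Layer 13-27: 15 each from A, B = 15*2 = 30 chips; eligible A, B

Pot 1: 36 chips, eligible: A, B, C
Pot 2: 30 chips, eligible: A, B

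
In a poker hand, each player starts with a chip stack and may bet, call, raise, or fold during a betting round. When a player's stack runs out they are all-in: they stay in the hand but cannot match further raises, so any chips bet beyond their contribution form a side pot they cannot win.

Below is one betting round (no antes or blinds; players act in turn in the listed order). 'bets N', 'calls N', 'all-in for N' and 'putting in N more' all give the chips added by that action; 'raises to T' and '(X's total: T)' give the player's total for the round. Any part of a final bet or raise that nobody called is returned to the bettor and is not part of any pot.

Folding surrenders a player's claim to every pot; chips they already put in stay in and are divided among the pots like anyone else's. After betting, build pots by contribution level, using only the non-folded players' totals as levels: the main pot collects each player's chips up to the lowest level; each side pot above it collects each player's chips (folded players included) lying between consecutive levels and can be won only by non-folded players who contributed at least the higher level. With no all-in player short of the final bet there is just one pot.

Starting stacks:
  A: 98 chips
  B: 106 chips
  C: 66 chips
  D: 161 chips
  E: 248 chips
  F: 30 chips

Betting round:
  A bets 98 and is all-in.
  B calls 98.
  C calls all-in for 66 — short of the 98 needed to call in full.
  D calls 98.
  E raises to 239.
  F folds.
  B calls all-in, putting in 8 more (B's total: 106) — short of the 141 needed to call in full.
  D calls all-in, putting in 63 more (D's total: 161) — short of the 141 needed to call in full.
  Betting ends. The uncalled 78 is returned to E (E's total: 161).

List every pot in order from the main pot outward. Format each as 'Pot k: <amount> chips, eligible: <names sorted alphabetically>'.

Contributions (after 78 returned to E): A=98, B=106, C=66, D=161, E=161
Folded: F
Pot levels (distinct totals of non-folded players): 66, 98, 106, 161
Layer 1-66: 66 each from A, B, C, D, E = 66*5 = 330 chips; eligible A, B, C, D, E
Layer 67-98: 32 each from A, B, D, E = 32*4 = 128 chips; eligible A, B, D, E
Layer 99-106: 8 each from B, D, E = 8*3 = 24 chips; eligible B, D, E
Layer 107-161: 55 each from D, E = 55*2 = 110 chips; eligible D, E

Pot 1: 330 chips, eligible: A, B, C, D, E
Pot 2: 128 chips, eligible: A, B, D, E
Pot 3: 24 chips, eligible: B, D, E
Pot 4: 110 chips, eligible: D, E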